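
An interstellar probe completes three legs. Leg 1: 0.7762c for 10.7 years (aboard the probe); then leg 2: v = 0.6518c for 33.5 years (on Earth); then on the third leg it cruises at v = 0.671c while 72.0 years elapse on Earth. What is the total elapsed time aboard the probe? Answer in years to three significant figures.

τ = 89.5 years

Leg 1: 10.7 years is already measured aboard the probe.
Leg 2: γ = 1/√(1 − 0.6518²) = 1/√0.5752 = 1.319; τ_2 = 33.5/1.319 = 25.41 years.
Leg 3: γ = 1/√(1 − 0.671²) = 1/√0.5498 = 1.349; τ_3 = 72.0/1.349 = 53.38 years.
Total: 10.70 + 25.41 + 53.38 years.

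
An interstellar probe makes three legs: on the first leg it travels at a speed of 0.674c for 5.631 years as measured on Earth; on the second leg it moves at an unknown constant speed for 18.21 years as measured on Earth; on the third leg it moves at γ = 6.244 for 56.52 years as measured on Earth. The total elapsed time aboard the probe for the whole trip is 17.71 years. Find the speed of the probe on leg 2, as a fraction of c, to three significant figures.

Leg 1: γ = 1/√(1 − 0.674²) = 1/√0.5457 = 1.354; τ_1 = 5.631/1.354 = 4.160 years.
Leg 2: speed unknown; τ_2 = 18.21/γ_2.
Leg 3: γ = 6.244; τ_3 = 56.52/6.244 = 9.052 years.
Total proper time: 4.160 + τ_2 + 9.052 = 17.71, so τ_2 = 17.71 − 13.21 = 4.498 years.
γ_2 = 18.21/4.498 = 4.048; β = √(1 − 1/γ²) = √0.9390.

β = 0.969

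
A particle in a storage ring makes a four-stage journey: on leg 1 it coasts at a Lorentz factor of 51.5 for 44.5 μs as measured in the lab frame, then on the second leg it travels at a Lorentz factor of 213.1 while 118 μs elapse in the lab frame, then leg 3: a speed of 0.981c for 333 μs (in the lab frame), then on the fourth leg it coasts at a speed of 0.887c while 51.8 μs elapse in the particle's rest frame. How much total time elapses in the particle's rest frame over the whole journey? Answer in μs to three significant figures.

Leg 1: γ = 51.5; τ_1 = 44.5/51.50 = 0.8641 μs.
Leg 2: γ = 213.1; τ_2 = 118/213.1 = 0.5537 μs.
Leg 3: γ = 1/√(1 − 0.981²) = 1/√0.03764 = 5.154; τ_3 = 333/5.154 = 64.60 μs.
Leg 4: 51.8 μs is already measured in the particle's rest frame.
Total: 0.8641 + 0.5537 + 64.60 + 51.80 μs.

τ = 118 μs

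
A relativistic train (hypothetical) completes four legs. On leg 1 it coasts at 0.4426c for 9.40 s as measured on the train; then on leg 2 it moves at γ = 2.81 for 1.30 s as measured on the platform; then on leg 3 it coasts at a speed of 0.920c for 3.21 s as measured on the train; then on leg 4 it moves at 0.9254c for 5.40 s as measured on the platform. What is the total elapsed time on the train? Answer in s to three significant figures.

Leg 1: 9.40 s is already measured on the train.
Leg 2: γ = 2.81; τ_2 = 1.30/2.810 = 0.4626 s.
Leg 3: 3.21 s is already measured on the train.
Leg 4: γ = 1/√(1 − 0.9254²) = 1/√0.1436 = 2.639; τ_4 = 5.40/2.639 = 2.047 s.
Total: 9.400 + 0.4626 + 3.210 + 2.047 s.

τ = 15.1 s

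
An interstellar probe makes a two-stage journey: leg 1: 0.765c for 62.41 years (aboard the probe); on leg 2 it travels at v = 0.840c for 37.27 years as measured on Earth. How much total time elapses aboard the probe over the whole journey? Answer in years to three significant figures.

Leg 1: 62.41 years is already measured aboard the probe.
Leg 2: γ = 1/√(1 − 0.840²) = 1/√0.2944 = 1.843; τ_2 = 37.27/1.843 = 20.22 years.
Total: 62.41 + 20.22 years.

τ = 82.6 years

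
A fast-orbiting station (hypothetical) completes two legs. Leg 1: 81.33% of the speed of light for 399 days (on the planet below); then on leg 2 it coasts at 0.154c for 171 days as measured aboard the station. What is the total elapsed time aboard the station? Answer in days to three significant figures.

τ = 403 days

Leg 1: β = 0.8133; γ = 1/√(1 − 0.8133²) = 1/√0.3385 = 1.719; τ_1 = 399/1.719 = 232.2 days.
Leg 2: 171 days is already measured aboard the station.
Total: 232.2 + 171.0 days.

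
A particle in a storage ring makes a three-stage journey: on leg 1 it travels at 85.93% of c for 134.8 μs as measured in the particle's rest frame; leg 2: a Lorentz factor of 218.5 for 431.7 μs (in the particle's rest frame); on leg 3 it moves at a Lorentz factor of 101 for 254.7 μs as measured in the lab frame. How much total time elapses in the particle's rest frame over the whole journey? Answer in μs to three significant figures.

Leg 1: 134.8 μs is already measured in the particle's rest frame.
Leg 2: 431.7 μs is already measured in the particle's rest frame.
Leg 3: γ = 101; τ_3 = 254.7/101.0 = 2.522 μs.
Total: 134.8 + 431.7 + 2.522 μs.

τ = 569 μs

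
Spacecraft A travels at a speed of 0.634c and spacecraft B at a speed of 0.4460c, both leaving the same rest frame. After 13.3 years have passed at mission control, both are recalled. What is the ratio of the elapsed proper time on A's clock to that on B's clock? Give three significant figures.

τ_A/τ_B = 0.864

A: γ = 1/√(1 − 0.634²) = 1/√0.5980 = 1.293. B: γ = 1/√(1 − 0.4460²) = 1/√0.8011 = 1.117.
τ_A/τ_B = γ_B/γ_A = 1.117/1.293 = 0.8640, so τ_A/τ_B = 0.8640.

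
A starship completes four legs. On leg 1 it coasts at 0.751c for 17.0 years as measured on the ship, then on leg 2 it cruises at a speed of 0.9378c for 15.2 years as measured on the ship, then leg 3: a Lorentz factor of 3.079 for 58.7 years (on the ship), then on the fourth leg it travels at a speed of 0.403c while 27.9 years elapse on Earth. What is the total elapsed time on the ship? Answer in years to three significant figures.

Leg 1: 17.0 years is already measured on the ship.
Leg 2: 15.2 years is already measured on the ship.
Leg 3: 58.7 years is already measured on the ship.
Leg 4: γ = 1/√(1 − 0.403²) = 1/√0.8376 = 1.093; τ_4 = 27.9/1.093 = 25.53 years.
Total: 17.00 + 15.20 + 58.70 + 25.53 years.

τ = 116 years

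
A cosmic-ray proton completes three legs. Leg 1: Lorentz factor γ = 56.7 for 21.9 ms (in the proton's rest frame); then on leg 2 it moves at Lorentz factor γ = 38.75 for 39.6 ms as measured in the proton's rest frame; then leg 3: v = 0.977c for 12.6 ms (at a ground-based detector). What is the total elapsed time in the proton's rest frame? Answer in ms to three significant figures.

τ = 64.2 ms

Leg 1: 21.9 ms is already measured in the proton's rest frame.
Leg 2: 39.6 ms is already measured in the proton's rest frame.
Leg 3: γ = 1/√(1 − 0.977²) = 1/√0.04547 = 4.690; τ_3 = 12.6/4.690 = 2.687 ms.
Total: 21.90 + 39.60 + 2.687 ms.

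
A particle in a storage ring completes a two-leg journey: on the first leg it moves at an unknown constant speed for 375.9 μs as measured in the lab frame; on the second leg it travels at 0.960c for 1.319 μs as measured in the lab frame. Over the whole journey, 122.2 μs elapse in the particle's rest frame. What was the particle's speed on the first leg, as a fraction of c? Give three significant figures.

β = 0.946

Leg 1: speed unknown; τ_1 = 375.9/γ_1.
Leg 2: γ = 1/√(1 − 0.960²) = 25/7 ≈ 3.571; τ_2 = 1.319/3.571 = 0.3693 μs.
Total proper time: τ_1 + 0.3693 = 122.2, so τ_1 = 122.2 − 0.3693 = 121.8 μs.
γ_1 = 375.9/121.8 = 3.085; β = √(1 − 1/γ²) = √0.8950.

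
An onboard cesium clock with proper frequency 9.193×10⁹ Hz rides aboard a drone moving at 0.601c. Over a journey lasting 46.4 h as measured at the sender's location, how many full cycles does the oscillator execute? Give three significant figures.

N = 1.23×10¹⁵

γ = 1/√(1 − 0.601²) = 1/√0.6388 = 1.251
The oscillator's own cycle count is N = f × τ where τ is the proper time aboard the drone. τ = Δt/γ = 46.4/1.251 = 37.09 h = 1.335×10⁵ s.
N = 9.193×10⁹ × 1.335×10⁵ = 1.227×10¹⁵.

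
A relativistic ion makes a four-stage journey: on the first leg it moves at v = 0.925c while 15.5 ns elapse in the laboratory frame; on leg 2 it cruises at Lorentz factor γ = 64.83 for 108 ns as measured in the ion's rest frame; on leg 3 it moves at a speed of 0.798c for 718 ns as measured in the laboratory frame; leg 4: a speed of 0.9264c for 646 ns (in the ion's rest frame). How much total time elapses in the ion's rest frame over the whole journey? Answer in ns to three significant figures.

τ = 1190 ns

Leg 1: γ = 1/√(1 − 0.925²) = 1/√0.1444 = 2.632; τ_1 = 15.5/2.632 = 5.889 ns.
Leg 2: 108 ns is already measured in the ion's rest frame.
Leg 3: γ = 1/√(1 − 0.798²) = 1/√0.3632 = 1.659; τ_3 = 718/1.659 = 432.7 ns.
Leg 4: 646 ns is already measured in the ion's rest frame.
Total: 5.889 + 108.0 + 432.7 + 646.0 ns.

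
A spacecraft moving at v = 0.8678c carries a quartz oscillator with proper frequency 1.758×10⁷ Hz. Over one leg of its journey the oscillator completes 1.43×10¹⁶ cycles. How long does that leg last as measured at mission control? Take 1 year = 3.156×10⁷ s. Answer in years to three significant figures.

γ = 1/√(1 − 0.8678²) = 1/√0.2469 = 2.012
Proper time for N cycles: τ = N/f = 1.43×10¹⁶/(1.758×10⁷) = 8.134×10⁸ s = 25.77 years.
Lab-frame duration Δt = γτ = 2.012 × 25.77 = 51.87 years.

Δt = 51.9 years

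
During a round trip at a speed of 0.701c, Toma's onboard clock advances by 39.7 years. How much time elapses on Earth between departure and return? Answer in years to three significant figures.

γ = 1/√(1 − 0.701²) = 1/√0.5086 = 1.402
Earth-frame duration is the dilated interval: Δt = γτ = 1.402 × 39.7 years.

Δt = 55.7 years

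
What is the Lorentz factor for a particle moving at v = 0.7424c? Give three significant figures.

γ = 1/√(1 − 0.7424²) = 1/√0.4488 = 1.493

γ = 1.49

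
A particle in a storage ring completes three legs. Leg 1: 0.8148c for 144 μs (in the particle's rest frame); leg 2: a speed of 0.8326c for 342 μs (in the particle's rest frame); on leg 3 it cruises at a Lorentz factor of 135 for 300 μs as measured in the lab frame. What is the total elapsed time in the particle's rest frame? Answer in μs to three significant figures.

Leg 1: 144 μs is already measured in the particle's rest frame.
Leg 2: 342 μs is already measured in the particle's rest frame.
Leg 3: γ = 135; τ_3 = 300/135.0 = 2.222 μs.
Total: 144.0 + 342.0 + 2.222 μs.

τ = 488 μs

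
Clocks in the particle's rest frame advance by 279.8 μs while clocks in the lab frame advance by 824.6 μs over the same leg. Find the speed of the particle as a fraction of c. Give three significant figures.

The proper time is measured in the particle's rest frame (both events occur at the particle's location); Δt is measured in the lab frame. γ = Δt/τ = 824.6/279.8 = 2.947.
β = √(1 − 1/γ²) = √(1 − 0.1151) = √0.8849

v = 0.941c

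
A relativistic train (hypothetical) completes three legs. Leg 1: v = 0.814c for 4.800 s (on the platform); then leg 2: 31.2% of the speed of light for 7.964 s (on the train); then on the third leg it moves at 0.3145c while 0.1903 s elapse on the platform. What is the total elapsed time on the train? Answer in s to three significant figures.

τ = 10.9 s

Leg 1: γ = 1/√(1 − 0.814²) = 1/√0.3374 = 1.722; τ_1 = 4.800/1.722 = 2.788 s.
Leg 2: 7.964 s is already measured on the train.
Leg 3: γ = 1/√(1 − 0.3145²) = 1/√0.9011 = 1.053; τ_3 = 0.1903/1.053 = 0.1806 s.
Total: 2.788 + 7.964 + 0.1806 s.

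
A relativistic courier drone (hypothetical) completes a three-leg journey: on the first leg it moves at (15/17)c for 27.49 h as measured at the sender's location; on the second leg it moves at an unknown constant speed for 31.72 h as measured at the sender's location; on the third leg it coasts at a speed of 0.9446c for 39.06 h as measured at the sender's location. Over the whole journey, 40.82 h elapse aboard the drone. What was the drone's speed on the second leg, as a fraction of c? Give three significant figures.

Leg 1: γ = 1/√(1 − (15/17)²) = 17/8 = 2.125; τ_1 = 27.49/2.125 = 12.94 h.
Leg 2: speed unknown; τ_2 = 31.72/γ_2.
Leg 3: γ = 1/√(1 − 0.9446²) = 1/√0.1077 = 3.047; τ_3 = 39.06/3.047 = 12.82 h.
Total proper time: 12.94 + τ_2 + 12.82 = 40.82, so τ_2 = 40.82 − 25.76 = 15.06 h.
γ_2 = 31.72/15.06 = 2.106; β = √(1 − 1/γ²) = √0.7745.

β = 0.880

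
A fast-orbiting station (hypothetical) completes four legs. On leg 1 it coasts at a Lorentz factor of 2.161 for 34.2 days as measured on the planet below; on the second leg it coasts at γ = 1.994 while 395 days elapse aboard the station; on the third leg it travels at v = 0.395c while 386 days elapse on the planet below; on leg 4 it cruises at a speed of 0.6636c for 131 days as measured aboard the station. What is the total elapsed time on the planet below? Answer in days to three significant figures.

Δt = 1380 days

Leg 1: 34.2 days is already measured on the planet below.
Leg 2: γ = 1.994; Δt_2 = 1.994 × 395 = 787.6 days.
Leg 3: 386 days is already measured on the planet below.
Leg 4: γ = 1/√(1 − 0.6636²) = 1/√0.5596 = 1.337; Δt_4 = 1.337 × 131 = 175.1 days.
Total: 34.20 + 787.6 + 386.0 + 175.1 days.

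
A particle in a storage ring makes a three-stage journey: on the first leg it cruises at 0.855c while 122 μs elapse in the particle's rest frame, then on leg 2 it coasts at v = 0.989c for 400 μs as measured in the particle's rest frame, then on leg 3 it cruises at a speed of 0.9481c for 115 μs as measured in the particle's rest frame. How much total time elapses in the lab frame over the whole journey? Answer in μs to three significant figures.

Δt = 3300 μs

Leg 1: γ = 1/√(1 − 0.855²) = 1/√0.2690 = 1.928; Δt_1 = 1.928 × 122 = 235.2 μs.
Leg 2: γ = 1/√(1 − 0.989²) = 1/√0.02188 = 6.761; Δt_2 = 6.761 × 400 = 2704 μs.
Leg 3: γ = 1/√(1 − 0.9481²) = 1/√0.1011 = 3.145; Δt_3 = 3.145 × 115 = 361.7 μs.
Total: 235.2 + 2704 + 361.7 μs.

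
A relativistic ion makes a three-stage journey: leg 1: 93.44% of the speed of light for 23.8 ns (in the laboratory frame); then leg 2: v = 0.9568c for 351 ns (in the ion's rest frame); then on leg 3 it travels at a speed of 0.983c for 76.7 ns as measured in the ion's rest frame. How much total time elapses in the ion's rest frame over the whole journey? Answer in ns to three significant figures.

τ = 436 ns

Leg 1: β = 0.9344; γ = 1/√(1 − 0.9344²) = 1/√0.1269 = 2.807; τ_1 = 23.8/2.807 = 8.478 ns.
Leg 2: 351 ns is already measured in the ion's rest frame.
Leg 3: 76.7 ns is already measured in the ion's rest frame.
Total: 8.478 + 351.0 + 76.70 ns.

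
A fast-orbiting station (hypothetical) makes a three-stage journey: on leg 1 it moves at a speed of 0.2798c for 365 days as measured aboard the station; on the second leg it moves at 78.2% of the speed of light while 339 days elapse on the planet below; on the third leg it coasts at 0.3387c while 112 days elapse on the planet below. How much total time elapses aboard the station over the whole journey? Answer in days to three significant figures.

Leg 1: 365 days is already measured aboard the station.
Leg 2: β = 0.782; γ = 1/√(1 − 0.782²) = 1/√0.3885 = 1.604; τ_2 = 339/1.604 = 211.3 days.
Leg 3: γ = 1/√(1 − 0.3387²) = 1/√0.8853 = 1.063; τ_3 = 112/1.063 = 105.4 days.
Total: 365.0 + 211.3 + 105.4 days.

τ = 682 days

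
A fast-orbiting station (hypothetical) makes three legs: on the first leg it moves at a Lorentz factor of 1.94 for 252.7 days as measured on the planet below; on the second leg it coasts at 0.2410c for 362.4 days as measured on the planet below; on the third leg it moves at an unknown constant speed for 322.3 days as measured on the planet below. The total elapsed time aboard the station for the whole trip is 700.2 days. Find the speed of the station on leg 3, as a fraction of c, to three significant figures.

Leg 1: γ = 1.94; τ_1 = 252.7/1.940 = 130.3 days.
Leg 2: γ = 1/√(1 − 0.2410²) = 1/√0.9419 = 1.030; τ_2 = 362.4/1.030 = 351.7 days.
Leg 3: speed unknown; τ_3 = 322.3/γ_3.
Total proper time: 130.3 + 351.7 + τ_3 = 700.2, so τ_3 = 700.2 − 482.0 = 218.2 days.
γ_3 = 322.3/218.2 = 1.477; β = √(1 − 1/γ²) = √0.5416.

β = 0.736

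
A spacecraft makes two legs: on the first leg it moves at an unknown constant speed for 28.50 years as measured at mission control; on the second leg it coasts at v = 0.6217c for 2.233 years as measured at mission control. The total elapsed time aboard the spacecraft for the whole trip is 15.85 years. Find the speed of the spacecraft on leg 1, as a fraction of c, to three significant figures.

β = 0.869

Leg 1: speed unknown; τ_1 = 28.50/γ_1.
Leg 2: γ = 1/√(1 − 0.6217²) = 1/√0.6135 = 1.277; τ_2 = 2.233/1.277 = 1.749 years.
Total proper time: τ_1 + 1.749 = 15.85, so τ_1 = 15.85 − 1.749 = 14.10 years.
γ_1 = 28.50/14.10 = 2.021; β = √(1 − 1/γ²) = √0.7552.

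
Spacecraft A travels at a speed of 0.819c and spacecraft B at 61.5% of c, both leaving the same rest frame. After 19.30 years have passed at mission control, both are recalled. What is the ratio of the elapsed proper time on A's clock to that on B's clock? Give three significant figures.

τ_A/τ_B = 0.728

A: γ = 1/√(1 − 0.819²) = 1/√0.3292 = 1.743. B: β = 0.615; γ = 1/√(1 − 0.615²) = 1/√0.6218 = 1.268.
τ_A/τ_B = γ_B/γ_A = 1.268/1.743 = 0.7277, so τ_A/τ_B = 0.7277.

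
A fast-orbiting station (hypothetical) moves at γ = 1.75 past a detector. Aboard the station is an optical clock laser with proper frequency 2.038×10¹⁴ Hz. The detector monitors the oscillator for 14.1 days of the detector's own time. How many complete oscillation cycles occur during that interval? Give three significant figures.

N = 1.42×10²⁰

γ = 1.75
During 14.1 days of lab time, the oscillator's proper time advances by τ = Δt/γ = 14.1/1.750 = 8.057 days = 6.961×10⁵ s.
N = f × τ = 2.038×10¹⁴ × 6.961×10⁵ = 1.419×10²⁰.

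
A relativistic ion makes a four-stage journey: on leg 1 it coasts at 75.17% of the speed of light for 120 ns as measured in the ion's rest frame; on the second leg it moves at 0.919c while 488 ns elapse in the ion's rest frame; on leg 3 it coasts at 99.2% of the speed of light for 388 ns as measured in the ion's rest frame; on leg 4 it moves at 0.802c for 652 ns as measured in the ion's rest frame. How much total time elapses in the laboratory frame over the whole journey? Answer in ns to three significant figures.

Leg 1: β = 0.7517; γ = 1/√(1 − 0.7517²) = 1/√0.4349 = 1.516; Δt_1 = 1.516 × 120 = 182.0 ns.
Leg 2: γ = 1/√(1 − 0.919²) = 1/√0.1554 = 2.536; Δt_2 = 2.536 × 488 = 1238 ns.
Leg 3: β = 0.992; γ = 1/√(1 − 0.992²) = 1/√0.01594 = 7.922; Δt_3 = 7.922 × 388 = 3074 ns.
Leg 4: γ = 1/√(1 − 0.802²) = 1/√0.3568 = 1.674; Δt_4 = 1.674 × 652 = 1092 ns.
Total: 182.0 + 1238 + 3074 + 1092 ns.

Δt = 5580 ns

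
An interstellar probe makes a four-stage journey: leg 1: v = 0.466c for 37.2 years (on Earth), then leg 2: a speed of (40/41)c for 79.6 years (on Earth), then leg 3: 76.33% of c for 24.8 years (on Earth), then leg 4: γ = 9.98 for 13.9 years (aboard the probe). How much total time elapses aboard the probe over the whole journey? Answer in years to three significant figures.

τ = 80.3 years

Leg 1: γ = 1/√(1 − 0.466²) = 1/√0.7828 = 1.130; τ_1 = 37.2/1.130 = 32.91 years.
Leg 2: γ = 1/√(1 − (40/41)²) = 41/9 ≈ 4.556; τ_2 = 79.6/4.556 = 17.47 years.
Leg 3: β = 0.7633; γ = 1/√(1 − 0.7633²) = 1/√0.4174 = 1.548; τ_3 = 24.8/1.548 = 16.02 years.
Leg 4: 13.9 years is already measured aboard the probe.
Total: 32.91 + 17.47 + 16.02 + 13.90 years.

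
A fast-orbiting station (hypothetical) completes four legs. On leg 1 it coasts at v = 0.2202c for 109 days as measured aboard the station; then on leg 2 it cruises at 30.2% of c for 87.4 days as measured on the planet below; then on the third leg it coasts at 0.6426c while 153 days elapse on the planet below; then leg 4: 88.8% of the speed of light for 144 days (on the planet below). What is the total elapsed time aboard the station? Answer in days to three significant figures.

Leg 1: 109 days is already measured aboard the station.
Leg 2: β = 0.302; γ = 1/√(1 − 0.302²) = 1/√0.9088 = 1.049; τ_2 = 87.4/1.049 = 83.32 days.
Leg 3: γ = 1/√(1 − 0.6426²) = 1/√0.5871 = 1.305; τ_3 = 153/1.305 = 117.2 days.
Leg 4: β = 0.888; γ = 1/√(1 − 0.888²) = 1/√0.2115 = 2.175; τ_4 = 144/2.175 = 66.22 days.
Total: 109.0 + 83.32 + 117.2 + 66.22 days.

τ = 376 days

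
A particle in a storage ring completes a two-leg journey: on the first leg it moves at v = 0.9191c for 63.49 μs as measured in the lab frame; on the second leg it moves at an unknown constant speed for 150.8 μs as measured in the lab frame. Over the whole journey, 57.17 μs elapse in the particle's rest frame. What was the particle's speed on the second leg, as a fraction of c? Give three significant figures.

Leg 1: γ = 1/√(1 − 0.9191²) = 1/√0.1553 = 2.538; τ_1 = 63.49/2.538 = 25.02 μs.
Leg 2: speed unknown; τ_2 = 150.8/γ_2.
Total proper time: 25.02 + τ_2 = 57.17, so τ_2 = 57.17 − 25.02 = 32.15 μs.
γ_2 = 150.8/32.15 = 4.690; β = √(1 − 1/γ²) = √0.9545.

β = 0.977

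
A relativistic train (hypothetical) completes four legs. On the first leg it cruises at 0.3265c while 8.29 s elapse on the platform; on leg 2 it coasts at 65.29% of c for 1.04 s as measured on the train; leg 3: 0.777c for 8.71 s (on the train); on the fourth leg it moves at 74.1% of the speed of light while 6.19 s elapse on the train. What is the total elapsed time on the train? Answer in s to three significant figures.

Leg 1: γ = 1/√(1 − 0.3265²) = 1/√0.8934 = 1.058; τ_1 = 8.29/1.058 = 7.836 s.
Leg 2: 1.04 s is already measured on the train.
Leg 3: 8.71 s is already measured on the train.
Leg 4: 6.19 s is already measured on the train.
Total: 7.836 + 1.040 + 8.710 + 6.190 s.

τ = 23.8 s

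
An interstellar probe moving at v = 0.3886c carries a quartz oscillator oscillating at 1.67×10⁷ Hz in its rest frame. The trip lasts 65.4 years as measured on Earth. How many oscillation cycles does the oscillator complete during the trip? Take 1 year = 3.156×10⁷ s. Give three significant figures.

γ = 1/√(1 − 0.3886²) = 1/√0.8490 = 1.085
The oscillator's own cycle count is N = f × τ where τ is the proper time aboard the probe. τ = Δt/γ = 65.4/1.085 = 60.26 years = 1.902×10⁹ s.
N = 1.67×10⁷ × 1.902×10⁹ = 3.176×10¹⁶.

N = 3.18×10¹⁶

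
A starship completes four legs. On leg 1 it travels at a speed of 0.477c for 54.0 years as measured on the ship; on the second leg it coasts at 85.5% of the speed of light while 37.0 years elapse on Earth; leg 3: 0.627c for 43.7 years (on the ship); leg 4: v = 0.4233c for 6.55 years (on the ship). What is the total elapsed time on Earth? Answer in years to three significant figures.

Δt = 162 years

Leg 1: γ = 1/√(1 − 0.477²) = 1/√0.7725 = 1.138; Δt_1 = 1.138 × 54.0 = 61.44 years.
Leg 2: 37.0 years is already measured on Earth.
Leg 3: γ = 1/√(1 − 0.627²) = 1/√0.6069 = 1.284; Δt_3 = 1.284 × 43.7 = 56.10 years.
Leg 4: γ = 1/√(1 − 0.4233²) = 1/√0.8208 = 1.104; Δt_4 = 1.104 × 6.55 = 7.230 years.
Total: 61.44 + 37.00 + 56.10 + 7.230 years.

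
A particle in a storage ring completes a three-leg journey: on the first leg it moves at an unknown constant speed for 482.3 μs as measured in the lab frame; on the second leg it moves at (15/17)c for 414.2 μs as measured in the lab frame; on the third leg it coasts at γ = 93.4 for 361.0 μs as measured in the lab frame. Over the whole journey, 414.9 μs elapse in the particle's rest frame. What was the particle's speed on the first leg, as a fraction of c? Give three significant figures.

β = 0.894

Leg 1: speed unknown; τ_1 = 482.3/γ_1.
Leg 2: γ = 1/√(1 − (15/17)²) = 17/8 = 2.125; τ_2 = 414.2/2.125 = 194.9 μs.
Leg 3: γ = 93.4; τ_3 = 361.0/93.40 = 3.865 μs.
Total proper time: τ_1 + 194.9 + 3.865 = 414.9, so τ_1 = 414.9 − 198.8 = 216.1 μs.
γ_1 = 482.3/216.1 = 2.232; β = √(1 − 1/γ²) = √0.7992.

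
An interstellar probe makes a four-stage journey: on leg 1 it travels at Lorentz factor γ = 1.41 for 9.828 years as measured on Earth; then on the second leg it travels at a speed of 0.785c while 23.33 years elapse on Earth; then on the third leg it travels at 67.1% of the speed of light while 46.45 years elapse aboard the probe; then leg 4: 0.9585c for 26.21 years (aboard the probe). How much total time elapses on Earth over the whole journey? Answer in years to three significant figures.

Leg 1: 9.828 years is already measured on Earth.
Leg 2: 23.33 years is already measured on Earth.
Leg 3: β = 0.671; γ = 1/√(1 − 0.671²) = 1/√0.5498 = 1.349; Δt_3 = 1.349 × 46.45 = 62.65 years.
Leg 4: γ = 1/√(1 − 0.9585²) = 1/√0.08128 = 3.508; Δt_4 = 3.508 × 26.21 = 91.94 years.
Total: 9.828 + 23.33 + 62.65 + 91.94 years.

Δt = 188 years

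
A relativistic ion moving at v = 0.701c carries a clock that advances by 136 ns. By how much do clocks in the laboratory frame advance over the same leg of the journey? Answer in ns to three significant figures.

Δt = 191 ns

γ = 1/√(1 − 0.701²) = 1/√0.5086 = 1.402
The interval measured in the ion's rest frame is the proper time (both events occur at the same place in that frame); the lab-frame interval is Δt = γτ = 1.402 × 136 ns.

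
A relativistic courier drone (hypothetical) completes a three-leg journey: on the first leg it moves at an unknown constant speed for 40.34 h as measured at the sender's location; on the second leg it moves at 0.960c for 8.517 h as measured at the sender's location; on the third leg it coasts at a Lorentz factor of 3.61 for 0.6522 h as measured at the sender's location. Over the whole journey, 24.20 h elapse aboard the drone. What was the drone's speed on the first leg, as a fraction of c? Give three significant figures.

β = 0.844

Leg 1: speed unknown; τ_1 = 40.34/γ_1.
Leg 2: γ = 1/√(1 − 0.960²) = 25/7 ≈ 3.571; τ_2 = 8.517/3.571 = 2.385 h.
Leg 3: γ = 3.61; τ_3 = 0.6522/3.610 = 0.1807 h.
Total proper time: τ_1 + 2.385 + 0.1807 = 24.20, so τ_1 = 24.20 − 2.565 = 21.63 h.
γ_1 = 40.34/21.63 = 1.865; β = √(1 − 1/γ²) = √0.7124.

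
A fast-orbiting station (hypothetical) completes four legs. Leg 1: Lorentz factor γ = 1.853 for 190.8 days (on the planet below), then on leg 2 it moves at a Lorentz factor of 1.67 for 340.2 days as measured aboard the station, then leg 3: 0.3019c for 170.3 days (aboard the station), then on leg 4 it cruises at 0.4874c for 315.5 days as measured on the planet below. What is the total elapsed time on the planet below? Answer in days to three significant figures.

Δt = 1250 days

Leg 1: 190.8 days is already measured on the planet below.
Leg 2: γ = 1.67; Δt_2 = 1.670 × 340.2 = 568.1 days.
Leg 3: γ = 1/√(1 − 0.3019²) = 1/√0.9089 = 1.049; Δt_3 = 1.049 × 170.3 = 178.6 days.
Leg 4: 315.5 days is already measured on the planet below.
Total: 190.8 + 568.1 + 178.6 + 315.5 days.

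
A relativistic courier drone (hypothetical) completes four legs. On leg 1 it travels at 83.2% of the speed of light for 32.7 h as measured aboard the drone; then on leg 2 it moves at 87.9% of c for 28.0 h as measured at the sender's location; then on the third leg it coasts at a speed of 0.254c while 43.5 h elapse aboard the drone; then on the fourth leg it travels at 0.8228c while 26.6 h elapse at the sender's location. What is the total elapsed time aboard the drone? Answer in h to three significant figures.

τ = 105 h

Leg 1: 32.7 h is already measured aboard the drone.
Leg 2: β = 0.879; γ = 1/√(1 − 0.879²) = 1/√0.2274 = 2.097; τ_2 = 28.0/2.097 = 13.35 h.
Leg 3: 43.5 h is already measured aboard the drone.
Leg 4: γ = 1/√(1 − 0.8228²) = 1/√0.3230 = 1.760; τ_4 = 26.6/1.760 = 15.12 h.
Total: 32.70 + 13.35 + 43.50 + 15.12 h.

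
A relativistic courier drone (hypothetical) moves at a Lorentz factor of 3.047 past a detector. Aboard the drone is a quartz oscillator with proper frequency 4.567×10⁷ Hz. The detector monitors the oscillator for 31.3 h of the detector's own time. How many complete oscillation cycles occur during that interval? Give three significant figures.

γ = 3.047
During 31.3 h of lab time, the oscillator's proper time advances by τ = Δt/γ = 31.3/3.047 = 10.27 h = 3.698×10⁴ s.
N = f × τ = 4.567×10⁷ × 3.698×10⁴ = 1.689×10¹².

N = 1.69×10¹²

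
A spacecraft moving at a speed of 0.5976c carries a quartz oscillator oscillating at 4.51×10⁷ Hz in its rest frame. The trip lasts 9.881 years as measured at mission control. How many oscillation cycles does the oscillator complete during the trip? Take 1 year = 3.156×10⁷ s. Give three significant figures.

N = 1.13×10¹⁶

γ = 1/√(1 − 0.5976²) = 1/√0.6429 = 1.247
The oscillator's own cycle count is N = f × τ where τ is the proper time aboard the spacecraft. τ = Δt/γ = 9.881/1.247 = 7.923 years = 2.500×10⁸ s.
N = 4.51×10⁷ × 2.500×10⁸ = 1.128×10¹⁶.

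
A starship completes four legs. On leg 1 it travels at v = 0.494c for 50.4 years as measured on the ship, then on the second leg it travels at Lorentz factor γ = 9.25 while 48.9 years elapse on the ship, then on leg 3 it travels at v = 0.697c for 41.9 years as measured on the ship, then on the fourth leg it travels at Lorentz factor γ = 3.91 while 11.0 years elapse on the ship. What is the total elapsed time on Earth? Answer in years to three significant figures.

Δt = 612 years

Leg 1: γ = 1/√(1 − 0.494²) = 1/√0.7560 = 1.150; Δt_1 = 1.150 × 50.4 = 57.97 years.
Leg 2: γ = 9.25; Δt_2 = 9.250 × 48.9 = 452.3 years.
Leg 3: γ = 1/√(1 − 0.697²) = 1/√0.5142 = 1.395; Δt_3 = 1.395 × 41.9 = 58.43 years.
Leg 4: γ = 3.91; Δt_4 = 3.910 × 11.0 = 43.01 years.
Total: 57.97 + 452.3 + 58.43 + 43.01 years.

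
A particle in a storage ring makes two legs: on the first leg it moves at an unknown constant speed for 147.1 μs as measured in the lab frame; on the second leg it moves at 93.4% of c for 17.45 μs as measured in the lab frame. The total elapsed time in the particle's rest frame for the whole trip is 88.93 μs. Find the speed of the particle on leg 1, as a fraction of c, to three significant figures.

β = 0.827

Leg 1: speed unknown; τ_1 = 147.1/γ_1.
Leg 2: β = 0.934; γ = 1/√(1 − 0.934²) = 1/√0.1276 = 2.799; τ_2 = 17.45/2.799 = 6.234 μs.
Total proper time: τ_1 + 6.234 = 88.93, so τ_1 = 88.93 − 6.234 = 82.70 μs.
γ_1 = 147.1/82.70 = 1.779; β = √(1 − 1/γ²) = √0.6840.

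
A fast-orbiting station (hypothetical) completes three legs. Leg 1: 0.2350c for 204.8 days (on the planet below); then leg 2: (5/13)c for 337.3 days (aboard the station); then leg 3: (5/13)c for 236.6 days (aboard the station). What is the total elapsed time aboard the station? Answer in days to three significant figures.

Leg 1: γ = 1/√(1 − 0.2350²) = 1/√0.9448 = 1.029; τ_1 = 204.8/1.029 = 199.1 days.
Leg 2: 337.3 days is already measured aboard the station.
Leg 3: 236.6 days is already measured aboard the station.
Total: 199.1 + 337.3 + 236.6 days.

τ = 773 days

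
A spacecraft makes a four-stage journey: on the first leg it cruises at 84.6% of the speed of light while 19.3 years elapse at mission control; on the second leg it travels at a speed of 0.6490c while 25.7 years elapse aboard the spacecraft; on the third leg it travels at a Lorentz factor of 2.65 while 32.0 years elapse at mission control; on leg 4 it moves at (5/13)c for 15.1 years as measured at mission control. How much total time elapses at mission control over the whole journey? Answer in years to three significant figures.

Δt = 100 years

Leg 1: 19.3 years is already measured at mission control.
Leg 2: γ = 1/√(1 − 0.6490²) = 1/√0.5788 = 1.314; Δt_2 = 1.314 × 25.7 = 33.78 years.
Leg 3: 32.0 years is already measured at mission control.
Leg 4: 15.1 years is already measured at mission control.
Total: 19.30 + 33.78 + 32.00 + 15.10 years.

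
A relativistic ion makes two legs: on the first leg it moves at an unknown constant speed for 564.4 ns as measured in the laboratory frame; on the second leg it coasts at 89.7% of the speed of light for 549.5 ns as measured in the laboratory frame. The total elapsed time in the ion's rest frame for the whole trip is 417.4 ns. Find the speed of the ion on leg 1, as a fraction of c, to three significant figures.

Leg 1: speed unknown; τ_1 = 564.4/γ_1.
Leg 2: β = 0.897; γ = 1/√(1 − 0.897²) = 1/√0.1954 = 2.262; τ_2 = 549.5/2.262 = 242.9 ns.
Total proper time: τ_1 + 242.9 = 417.4, so τ_1 = 417.4 − 242.9 = 174.5 ns.
γ_1 = 564.4/174.5 = 3.234; β = √(1 − 1/γ²) = √0.9044.

β = 0.951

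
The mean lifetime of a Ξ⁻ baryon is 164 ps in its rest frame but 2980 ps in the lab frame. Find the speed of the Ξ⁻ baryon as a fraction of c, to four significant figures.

γ = Δt/τ₀ = 2980/164 = 18.17
β = √(1 − 1/γ²) = √(1 − 0.003029) = √0.9970

β = 0.9985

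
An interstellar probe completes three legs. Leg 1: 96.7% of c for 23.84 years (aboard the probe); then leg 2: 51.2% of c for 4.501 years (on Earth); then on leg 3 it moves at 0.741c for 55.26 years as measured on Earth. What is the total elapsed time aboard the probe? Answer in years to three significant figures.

τ = 64.8 years

Leg 1: 23.84 years is already measured aboard the probe.
Leg 2: β = 0.512; γ = 1/√(1 − 0.512²) = 1/√0.7379 = 1.164; τ_2 = 4.501/1.164 = 3.866 years.
Leg 3: γ = 1/√(1 − 0.741²) = 1/√0.4509 = 1.489; τ_3 = 55.26/1.489 = 37.11 years.
Total: 23.84 + 3.866 + 37.11 years.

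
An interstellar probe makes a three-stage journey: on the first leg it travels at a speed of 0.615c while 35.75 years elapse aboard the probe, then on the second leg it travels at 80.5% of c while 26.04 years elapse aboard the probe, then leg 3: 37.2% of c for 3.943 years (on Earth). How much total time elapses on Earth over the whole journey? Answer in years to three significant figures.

Δt = 93.2 years

Leg 1: γ = 1/√(1 − 0.615²) = 1/√0.6218 = 1.268; Δt_1 = 1.268 × 35.75 = 45.34 years.
Leg 2: β = 0.805; γ = 1/√(1 − 0.805²) = 1/√0.3520 = 1.686; Δt_2 = 1.686 × 26.04 = 43.89 years.
Leg 3: 3.943 years is already measured on Earth.
Total: 45.34 + 43.89 + 3.943 years.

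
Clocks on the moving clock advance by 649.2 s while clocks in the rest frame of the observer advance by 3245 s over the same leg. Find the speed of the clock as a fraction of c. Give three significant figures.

v = 0.980c

The proper time is measured on the moving clock (both events occur at the clock's location); Δt is measured in the rest frame of the observer. γ = Δt/τ = 3245/649.2 = 4.998.
β = √(1 − 1/γ²) = √(1 − 0.04002) = √0.9600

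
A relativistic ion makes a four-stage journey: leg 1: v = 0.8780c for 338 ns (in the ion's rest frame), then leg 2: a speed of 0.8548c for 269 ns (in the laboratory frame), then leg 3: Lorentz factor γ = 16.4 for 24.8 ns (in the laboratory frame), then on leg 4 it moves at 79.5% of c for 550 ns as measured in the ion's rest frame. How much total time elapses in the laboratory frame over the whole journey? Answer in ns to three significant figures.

Δt = 1910 ns

Leg 1: γ = 1/√(1 − 0.8780²) = 1/√0.2291 = 2.089; Δt_1 = 2.089 × 338 = 706.1 ns.
Leg 2: 269 ns is already measured in the laboratory frame.
Leg 3: 24.8 ns is already measured in the laboratory frame.
Leg 4: β = 0.795; γ = 1/√(1 − 0.795²) = 1/√0.3680 = 1.649; Δt_4 = 1.649 × 550 = 906.7 ns.
Total: 706.1 + 269.0 + 24.80 + 906.7 ns.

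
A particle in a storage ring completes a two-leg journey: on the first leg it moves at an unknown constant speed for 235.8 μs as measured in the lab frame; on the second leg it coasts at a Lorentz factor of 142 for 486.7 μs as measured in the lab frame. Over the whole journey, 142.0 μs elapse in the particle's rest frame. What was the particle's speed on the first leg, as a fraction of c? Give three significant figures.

β = 0.809

Leg 1: speed unknown; τ_1 = 235.8/γ_1.
Leg 2: γ = 142; τ_2 = 486.7/142.0 = 3.427 μs.
Total proper time: τ_1 + 3.427 = 142.0, so τ_1 = 142.0 − 3.427 = 138.6 μs.
γ_1 = 235.8/138.6 = 1.702; β = √(1 − 1/γ²) = √0.6546.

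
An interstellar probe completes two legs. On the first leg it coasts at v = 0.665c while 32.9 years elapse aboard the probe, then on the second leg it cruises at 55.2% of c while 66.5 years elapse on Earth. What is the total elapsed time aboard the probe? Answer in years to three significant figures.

τ = 88.4 years

Leg 1: 32.9 years is already measured aboard the probe.
Leg 2: β = 0.552; γ = 1/√(1 − 0.552²) = 1/√0.6953 = 1.199; τ_2 = 66.5/1.199 = 55.45 years.
Total: 32.90 + 55.45 years.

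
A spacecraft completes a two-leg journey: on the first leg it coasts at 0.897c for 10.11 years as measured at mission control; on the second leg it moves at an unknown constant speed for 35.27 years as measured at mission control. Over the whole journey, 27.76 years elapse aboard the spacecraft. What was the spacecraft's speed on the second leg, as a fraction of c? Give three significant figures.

β = 0.751

Leg 1: γ = 1/√(1 − 0.897²) = 1/√0.1954 = 2.262; τ_1 = 10.11/2.262 = 4.469 years.
Leg 2: speed unknown; τ_2 = 35.27/γ_2.
Total proper time: 4.469 + τ_2 = 27.76, so τ_2 = 27.76 − 4.469 = 23.29 years.
γ_2 = 35.27/23.29 = 1.514; β = √(1 − 1/γ²) = √0.5639.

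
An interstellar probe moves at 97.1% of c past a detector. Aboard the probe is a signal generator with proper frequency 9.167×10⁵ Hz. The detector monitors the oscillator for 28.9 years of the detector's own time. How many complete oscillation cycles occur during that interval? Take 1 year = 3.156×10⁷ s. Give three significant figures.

N = 2.00×10¹⁴

β = 0.971; γ = 1/√(1 − 0.971²) = 1/√0.05716 = 4.183
During 28.9 years of lab time, the oscillator's proper time advances by τ = Δt/γ = 28.9/4.183 = 6.909 years = 2.181×10⁸ s.
N = f × τ = 9.167×10⁵ × 2.181×10⁸ = 1.999×10¹⁴.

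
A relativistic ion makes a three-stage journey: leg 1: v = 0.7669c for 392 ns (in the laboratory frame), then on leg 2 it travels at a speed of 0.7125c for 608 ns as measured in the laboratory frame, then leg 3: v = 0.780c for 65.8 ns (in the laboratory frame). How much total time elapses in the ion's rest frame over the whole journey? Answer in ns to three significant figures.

τ = 719 ns

Leg 1: γ = 1/√(1 − 0.7669²) = 1/√0.4119 = 1.558; τ_1 = 392/1.558 = 251.6 ns.
Leg 2: γ = 1/√(1 − 0.7125²) = 1/√0.4923 = 1.425; τ_2 = 608/1.425 = 426.6 ns.
Leg 3: γ = 1/√(1 − 0.780²) = 1/√0.3916 = 1.598; τ_3 = 65.8/1.598 = 41.18 ns.
Total: 251.6 + 426.6 + 41.18 ns.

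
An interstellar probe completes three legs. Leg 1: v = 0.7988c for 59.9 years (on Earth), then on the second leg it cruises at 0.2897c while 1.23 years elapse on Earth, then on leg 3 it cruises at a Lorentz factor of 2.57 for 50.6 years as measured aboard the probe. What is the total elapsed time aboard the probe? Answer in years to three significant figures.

Leg 1: γ = 1/√(1 − 0.7988²) = 1/√0.3619 = 1.662; τ_1 = 59.9/1.662 = 36.04 years.
Leg 2: γ = 1/√(1 − 0.2897²) = 1/√0.9161 = 1.045; τ_2 = 1.23/1.045 = 1.177 years.
Leg 3: 50.6 years is already measured aboard the probe.
Total: 36.04 + 1.177 + 50.60 years.

τ = 87.8 years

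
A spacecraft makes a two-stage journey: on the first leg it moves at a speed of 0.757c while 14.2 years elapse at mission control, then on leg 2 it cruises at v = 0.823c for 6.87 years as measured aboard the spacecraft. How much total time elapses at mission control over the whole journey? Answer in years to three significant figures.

Leg 1: 14.2 years is already measured at mission control.
Leg 2: γ = 1/√(1 − 0.823²) = 1/√0.3227 = 1.760; Δt_2 = 1.760 × 6.87 = 12.09 years.
Total: 14.20 + 12.09 years.

Δt = 26.3 years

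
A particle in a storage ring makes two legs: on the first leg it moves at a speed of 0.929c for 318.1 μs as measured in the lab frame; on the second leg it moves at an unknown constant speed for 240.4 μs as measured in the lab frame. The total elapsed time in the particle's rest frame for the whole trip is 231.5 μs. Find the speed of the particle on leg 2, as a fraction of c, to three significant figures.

Leg 1: γ = 1/√(1 − 0.929²) = 1/√0.1370 = 2.702; τ_1 = 318.1/2.702 = 117.7 μs.
Leg 2: speed unknown; τ_2 = 240.4/γ_2.
Total proper time: 117.7 + τ_2 = 231.5, so τ_2 = 231.5 − 117.7 = 113.8 μs.
γ_2 = 240.4/113.8 = 2.113; β = √(1 − 1/γ²) = √0.7760.

β = 0.881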